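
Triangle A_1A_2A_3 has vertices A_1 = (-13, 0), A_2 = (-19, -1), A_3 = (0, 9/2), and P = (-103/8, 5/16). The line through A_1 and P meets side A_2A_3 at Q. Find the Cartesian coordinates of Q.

(-38/3, 5/6)

Barycentric coordinates of P with respect to A_1A_2A_3: (5/8, 1/4, 1/8).
On side A_2A_3 the A_1-coordinate is zero; dropping P's A_1-weight 5/8 and renormalizing the remaining 1/4 : 1/8 gives weights 2/3, 1/3 on A_2, A_3.
Q = (2/3)·(-19, -1) + (1/3)·(0, 9/2) = (-38/3, 5/6).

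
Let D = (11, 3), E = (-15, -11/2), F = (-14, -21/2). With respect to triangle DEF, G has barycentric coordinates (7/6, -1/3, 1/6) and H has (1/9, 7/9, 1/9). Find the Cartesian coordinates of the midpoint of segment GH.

Barycentric coordinates of the midpoint are the average: (23/36, 2/9, 5/36).
Converting: (23/36)·D + (2/9)·E + (5/36)·F = (7/4, -55/72).

(7/4, -55/72)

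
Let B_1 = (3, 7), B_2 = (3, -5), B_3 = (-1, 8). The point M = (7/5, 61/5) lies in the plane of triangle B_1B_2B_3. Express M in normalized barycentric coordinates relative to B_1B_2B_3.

Signed area of the reference triangle: [B_1B_2B_3] = ½·(3·(-5−8) + 3·(8−7) + (-1)·(7−(-5))) = ½·(-39 + 3 − 12) = -24.
[MB_2B_3] = ½·((7/5)·(-5−8) + 3·(8−(61/5)) + (-1)·(61/5−(-5))) = ½·(-91/5 − 63/5 − 86/5) = -24, so the B_1-coordinate is (-24)/(-24) = 1.
[B_1MB_3] = ½·(3·(61/5−8) + (7/5)·(8−7) + (-1)·(7−(61/5))) = ½·(63/5 + 7/5 + 26/5) = 48/5, so the B_2-coordinate is -2/5.
[B_1B_2M] = ½·(3·(-5−(61/5)) + 3·(61/5−7) + (7/5)·(7−(-5))) = ½·(-258/5 + 78/5 + 84/5) = -48/5, so the B_3-coordinate is 2/5.

(1, -2/5, 2/5)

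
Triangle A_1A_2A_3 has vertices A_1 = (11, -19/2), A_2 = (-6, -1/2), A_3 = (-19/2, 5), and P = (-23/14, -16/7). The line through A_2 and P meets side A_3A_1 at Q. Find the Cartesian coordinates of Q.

(25/6, -14/3)

Barycentric coordinates of P with respect to A_1A_2A_3: (2/7, 4/7, 1/7).
On side A_3A_1 the A_2-coordinate is zero; dropping P's A_2-weight 4/7 and renormalizing the remaining 1/7 : 2/7 gives weights 1/3, 2/3 on A_3, A_1.
Q = (1/3)·(-19/2, 5) + (2/3)·(11, -19/2) = (25/6, -14/3).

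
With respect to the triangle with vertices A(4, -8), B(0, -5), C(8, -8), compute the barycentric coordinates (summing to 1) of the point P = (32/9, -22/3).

(2/3, 2/9, 1/9)

Signed area of the reference triangle: [ABC] = ½·(4·(-5−(-8)) + 0·(-8−(-8)) + 8·(-8−(-5))) = ½·(12 + 0 − 24) = -6.
[PBC] = ½·((32/9)·(-5−(-8)) + 0·(-8−(-22/3)) + 8·(-22/3−(-5))) = ½·(32/3 + 0 − 56/3) = -4, so the A-coordinate is (-4)/(-6) = 2/3.
[APC] = ½·(4·(-22/3−(-8)) + (32/9)·(-8−(-8)) + 8·(-8−(-22/3))) = ½·(8/3 + 0 − 16/3) = -4/3, so the B-coordinate is 2/9.
[ABP] = ½·(4·(-5−(-22/3)) + 0·(-22/3−(-8)) + (32/9)·(-8−(-5))) = ½·(28/3 + 0 − 32/3) = -2/3, so the C-coordinate is 1/9.
Check: 2/3 + 2/9 + 1/9 = 1.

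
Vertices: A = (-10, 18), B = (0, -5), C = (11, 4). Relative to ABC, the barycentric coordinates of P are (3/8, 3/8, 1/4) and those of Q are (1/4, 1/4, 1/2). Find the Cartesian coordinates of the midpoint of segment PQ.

(1, 89/16)

Barycentric coordinates of the midpoint are the average: (5/16, 5/16, 3/8).
Converting: (5/16)·A + (5/16)·B + (3/8)·C = (1, 89/16).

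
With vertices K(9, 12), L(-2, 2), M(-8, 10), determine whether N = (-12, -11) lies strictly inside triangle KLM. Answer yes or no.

no

Barycentric coordinates of N: (-79/74, 349/148, -43/148).
The three coordinates are negative, positive, negative; a point is interior exactly when all three are positive.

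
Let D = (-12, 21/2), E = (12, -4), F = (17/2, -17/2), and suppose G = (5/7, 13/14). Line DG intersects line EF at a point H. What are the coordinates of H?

Barycentric coordinates of G with respect to DEF: (3/7, 2/7, 2/7).
On side EF the D-coordinate is zero; dropping G's D-weight 3/7 and renormalizing the remaining 2/7 : 2/7 gives weights 1/2, 1/2 on E, F.
H = (1/2)·(12, -4) + (1/2)·(17/2, -17/2) = (41/4, -25/4).

(41/4, -25/4)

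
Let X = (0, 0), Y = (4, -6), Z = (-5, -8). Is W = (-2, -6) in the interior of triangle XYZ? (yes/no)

yes

Barycentric coordinates of W: (6/31, 7/31, 18/31).
The three coordinates are positive, positive, positive; a point is interior exactly when all three are positive.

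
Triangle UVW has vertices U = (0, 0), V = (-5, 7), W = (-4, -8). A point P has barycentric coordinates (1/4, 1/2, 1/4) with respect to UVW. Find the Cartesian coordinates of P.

P = (1/4)·U + (1/2)·V + (1/4)·W.
x-coordinate: (1/4)·0 + (1/2)·(-5) + (1/4)·(-4) = -7/2.
y-coordinate: (1/4)·0 + (1/2)·7 + (1/4)·(-8) = 3/2.

(-7/2, 3/2)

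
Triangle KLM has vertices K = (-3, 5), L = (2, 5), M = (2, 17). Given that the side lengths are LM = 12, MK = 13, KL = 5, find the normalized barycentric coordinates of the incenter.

(2/5, 13/30, 1/6)

The incenter has barycentric coordinates proportional to the opposite side lengths: (12 : 13 : 5).
Normalizing by 12+13+5 = 30 gives (2/5, 13/30, 1/6).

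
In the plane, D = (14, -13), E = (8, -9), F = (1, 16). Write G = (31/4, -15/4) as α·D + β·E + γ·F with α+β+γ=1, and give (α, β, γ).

(1/4, 1/2, 1/4)

Signed area of the reference triangle: [DEF] = ½·(14·(-9−16) + 8·(16−(-13)) + 1·(-13−(-9))) = ½·(-350 + 232 − 4) = -61.
[GEF] = ½·((31/4)·(-9−16) + 8·(16−(-15/4)) + 1·(-15/4−(-9))) = ½·(-775/4 + 158 + 21/4) = -61/4, so the D-coordinate is (-61/4)/(-61) = 1/4.
[DGF] = ½·(14·(-15/4−16) + (31/4)·(16−(-13)) + 1·(-13−(-15/4))) = ½·(-553/2 + 899/4 − 37/4) = -61/2, so the E-coordinate is 1/2.
[DEG] = ½·(14·(-9−(-15/4)) + 8·(-15/4−(-13)) + (31/4)·(-13−(-9))) = ½·(-147/2 + 74 − 31) = -61/4, so the F-coordinate is 1/4.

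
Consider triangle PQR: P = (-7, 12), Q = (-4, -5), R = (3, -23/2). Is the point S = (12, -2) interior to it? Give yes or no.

no

Barycentric coordinates of S: (250/199, -613/199, 562/199).
The three coordinates are positive, negative, positive; a point is interior exactly when all three are positive.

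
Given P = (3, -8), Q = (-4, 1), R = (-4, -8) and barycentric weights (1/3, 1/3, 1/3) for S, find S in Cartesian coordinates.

S = (1/3)·P + (1/3)·Q + (1/3)·R.
x-coordinate: (1/3)·3 + (1/3)·(-4) + (1/3)·(-4) = -5/3.
y-coordinate: (1/3)·(-8) + (1/3)·1 + (1/3)·(-8) = -5.

(-5/3, -5)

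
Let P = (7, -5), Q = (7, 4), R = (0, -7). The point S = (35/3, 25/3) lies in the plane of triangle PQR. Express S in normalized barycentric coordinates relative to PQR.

Signed area of the reference triangle: [PQR] = ½·(7·(4−(-7)) + 7·(-7−(-5)) + 0·(-5−4)) = ½·(77 − 14 + 0) = 63/2.
[SQR] = ½·((35/3)·(4−(-7)) + 7·(-7−(25/3)) + 0·(25/3−4)) = ½·(385/3 − 322/3 + 0) = 21/2, so the P-coordinate is (21/2)/(63/2) = 1/3.
[PSR] = ½·(7·(25/3−(-7)) + (35/3)·(-7−(-5)) + 0·(-5−(25/3))) = ½·(322/3 − 70/3 + 0) = 42, so the Q-coordinate is 4/3.
[PQS] = ½·(7·(4−(25/3)) + 7·(25/3−(-5)) + (35/3)·(-5−4)) = ½·(-91/3 + 280/3 − 105) = -21, so the R-coordinate is -2/3.

(1/3, 4/3, -2/3)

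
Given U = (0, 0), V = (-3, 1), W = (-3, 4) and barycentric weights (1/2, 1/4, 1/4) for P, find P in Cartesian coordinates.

P = (1/2)·U + (1/4)·V + (1/4)·W.
x-coordinate: (1/2)·0 + (1/4)·(-3) + (1/4)·(-3) = -3/2.
y-coordinate: (1/2)·0 + (1/4)·1 + (1/4)·4 = 5/4.

(-3/2, 5/4)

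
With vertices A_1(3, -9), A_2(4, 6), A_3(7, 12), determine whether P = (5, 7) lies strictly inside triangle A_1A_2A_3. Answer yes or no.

yes

Barycentric coordinates of P: (1/13, 22/39, 14/39).
The three coordinates are positive, positive, positive; a point is interior exactly when all three are positive.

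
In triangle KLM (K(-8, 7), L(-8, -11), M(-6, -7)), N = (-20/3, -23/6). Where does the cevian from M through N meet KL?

Barycentric coordinates of N with respect to KLM: (1/4, 1/12, 2/3).
On side KL the M-coordinate is zero; dropping N's M-weight 2/3 and renormalizing the remaining 1/4 : 1/12 gives weights 3/4, 1/4 on K, L.
J = (3/4)·(-8, 7) + (1/4)·(-8, -11) = (-8, 5/2).

(-8, 5/2)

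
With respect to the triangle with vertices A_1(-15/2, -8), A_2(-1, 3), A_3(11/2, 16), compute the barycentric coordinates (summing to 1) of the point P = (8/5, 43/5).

Signed area of the reference triangle: [A_1A_2A_3] = ½·((-15/2)·(3−16) + (-1)·(16−(-8)) + (11/2)·(-8−3)) = ½·(195/2 − 24 − 121/2) = 13/2.
[PA_2A_3] = ½·((8/5)·(3−16) + (-1)·(16−(43/5)) + (11/2)·(43/5−3)) = ½·(-104/5 − 37/5 + 154/5) = 13/10, so the A_1-coordinate is (13/10)/(13/2) = 1/5.
[A_1PA_3] = ½·((-15/2)·(43/5−16) + (8/5)·(16−(-8)) + (11/2)·(-8−(43/5))) = ½·(111/2 + 192/5 − 913/10) = 13/10, so the A_2-coordinate is 1/5.
[A_1A_2P] = ½·((-15/2)·(3−(43/5)) + (-1)·(43/5−(-8)) + (8/5)·(-8−3)) = ½·(42 − 83/5 − 88/5) = 39/10, so the A_3-coordinate is 3/5.
Check: 1/5 + 1/5 + 3/5 = 1.

(1/5, 1/5, 3/5)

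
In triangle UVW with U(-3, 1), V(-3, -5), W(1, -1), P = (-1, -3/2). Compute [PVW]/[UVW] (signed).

1/4

[UVW] = ½·((-3)·(-5−(-1)) + (-3)·(-1−1) + 1·(1−(-5))) = ½·(12 + 6 + 6) = 12.
[PVW] = ½·((-1)·(-5−(-1)) + (-3)·(-1−(-3/2)) + 1·(-3/2−(-5))) = ½·(4 − 3/2 + 7/2) = 3, so the ratio is 3/12 = 1/4.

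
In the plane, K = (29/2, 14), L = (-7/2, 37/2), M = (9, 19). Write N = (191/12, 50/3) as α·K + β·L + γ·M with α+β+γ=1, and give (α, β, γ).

(1/2, -1/3, 5/6)

Signed area of the reference triangle: [KLM] = ½·((29/2)·(37/2−19) + (-7/2)·(19−14) + 9·(14−(37/2))) = ½·(-29/4 − 35/2 − 81/2) = -261/8.
[NLM] = ½·((191/12)·(37/2−19) + (-7/2)·(19−(50/3)) + 9·(50/3−(37/2))) = ½·(-191/24 − 49/6 − 33/2) = -261/16, so the K-coordinate is (-261/16)/(-261/8) = 1/2.
[KNM] = ½·((29/2)·(50/3−19) + (191/12)·(19−14) + 9·(14−(50/3))) = ½·(-203/6 + 955/12 − 24) = 87/8, so the L-coordinate is -1/3.
[KLN] = ½·((29/2)·(37/2−(50/3)) + (-7/2)·(50/3−14) + (191/12)·(14−(37/2))) = ½·(319/12 − 28/3 − 573/8) = -435/16, so the M-coordinate is 5/6.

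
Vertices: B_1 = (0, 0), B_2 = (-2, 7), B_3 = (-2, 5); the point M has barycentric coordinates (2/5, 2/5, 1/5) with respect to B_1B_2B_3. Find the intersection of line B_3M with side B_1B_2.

Line B_3M meets B_1B_2 where the B_3-coordinate vanishes; zeroing M's B_3-weight and renormalizing leaves B_1, B_2-weights 2/5 : 2/5 → (1/2, 1/2).
So N = (1/2)·B_1 + (1/2)·B_2 = (-1, 7/2).

(-1, 7/2)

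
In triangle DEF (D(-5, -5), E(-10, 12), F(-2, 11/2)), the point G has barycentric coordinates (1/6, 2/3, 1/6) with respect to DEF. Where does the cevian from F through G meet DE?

(-9, 43/5)

Line FG meets DE where the F-coordinate vanishes; zeroing G's F-weight and renormalizing leaves D, E-weights 1/6 : 2/3 → (1/5, 4/5).
So H = (1/5)·D + (4/5)·E = (-9, 43/5).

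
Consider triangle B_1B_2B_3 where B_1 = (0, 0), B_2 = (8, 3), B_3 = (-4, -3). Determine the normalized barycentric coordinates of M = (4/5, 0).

(3/5, 1/5, 1/5)

Signed area of the reference triangle: [B_1B_2B_3] = ½·(0·(3−(-3)) + 8·(-3−0) + (-4)·(0−3)) = ½·(0 − 24 + 12) = -6.
[MB_2B_3] = ½·((4/5)·(3−(-3)) + 8·(-3−0) + (-4)·(0−3)) = ½·(24/5 − 24 + 12) = -18/5, so the B_1-coordinate is (-18/5)/(-6) = 3/5.
[B_1MB_3] = ½·(0·(0−(-3)) + (4/5)·(-3−0) + (-4)·(0−0)) = ½·(0 − 12/5 + 0) = -6/5, so the B_2-coordinate is 1/5.
[B_1B_2M] = ½·(0·(3−0) + 8·(0−0) + (4/5)·(0−3)) = ½·(0 + 0 − 12/5) = -6/5, so the B_3-coordinate is 1/5.
Check: 3/5 + 1/5 + 1/5 = 1.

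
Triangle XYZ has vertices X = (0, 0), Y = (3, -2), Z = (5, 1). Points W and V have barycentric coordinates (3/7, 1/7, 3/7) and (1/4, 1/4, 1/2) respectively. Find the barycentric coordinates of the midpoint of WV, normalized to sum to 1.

(19/56, 11/56, 13/28)

Since both coordinate triples sum to 1, the midpoint's barycentrics are the componentwise average.
(3/7+1/4)/2 = 19/56; similarly 11/56 and 13/28.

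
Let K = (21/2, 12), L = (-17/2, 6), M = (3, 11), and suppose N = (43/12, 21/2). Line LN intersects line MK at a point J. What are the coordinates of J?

Barycentric coordinates of N with respect to KLM: (1/3, 1/6, 1/2).
On side MK the L-coordinate is zero; dropping N's L-weight 1/6 and renormalizing the remaining 1/2 : 1/3 gives weights 3/5, 2/5 on M, K.
J = (3/5)·(3, 11) + (2/5)·(21/2, 12) = (6, 57/5).

(6, 57/5)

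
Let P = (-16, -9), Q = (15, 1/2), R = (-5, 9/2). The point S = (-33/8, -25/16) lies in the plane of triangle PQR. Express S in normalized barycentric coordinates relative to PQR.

(3/8, 1/4, 3/8)

Signed area of the reference triangle: [PQR] = ½·((-16)·(1/2−(9/2)) + 15·(9/2−(-9)) + (-5)·(-9−(1/2))) = ½·(64 + 405/2 + 95/2) = 157.
[SQR] = ½·((-33/8)·(1/2−(9/2)) + 15·(9/2−(-25/16)) + (-5)·(-25/16−(1/2))) = ½·(33/2 + 1455/16 + 165/16) = 471/8, so the P-coordinate is (471/8)/157 = 3/8.
[PSR] = ½·((-16)·(-25/16−(9/2)) + (-33/8)·(9/2−(-9)) + (-5)·(-9−(-25/16))) = ½·(97 − 891/16 + 595/16) = 157/4, so the Q-coordinate is 1/4.
[PQS] = ½·((-16)·(1/2−(-25/16)) + 15·(-25/16−(-9)) + (-33/8)·(-9−(1/2))) = ½·(-33 + 1785/16 + 627/16) = 471/8, so the R-coordinate is 3/8.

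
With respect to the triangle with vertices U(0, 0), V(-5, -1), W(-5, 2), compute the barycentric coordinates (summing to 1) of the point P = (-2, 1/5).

Signed area of the reference triangle: [UVW] = ½·(0·(-1−2) + (-5)·(2−0) + (-5)·(0−(-1))) = ½·(0 − 10 − 5) = -15/2.
[PVW] = ½·((-2)·(-1−2) + (-5)·(2−(1/5)) + (-5)·(1/5−(-1))) = ½·(6 − 9 − 6) = -9/2, so the U-coordinate is (-9/2)/(-15/2) = 3/5.
[UPW] = ½·(0·(1/5−2) + (-2)·(2−0) + (-5)·(0−(1/5))) = ½·(0 − 4 + 1) = -3/2, so the V-coordinate is 1/5.
[UVP] = ½·(0·(-1−(1/5)) + (-5)·(1/5−0) + (-2)·(0−(-1))) = ½·(0 − 1 − 2) = -3/2, so the W-coordinate is 1/5.
Check: 3/5 + 1/5 + 1/5 = 1.

(3/5, 1/5, 1/5)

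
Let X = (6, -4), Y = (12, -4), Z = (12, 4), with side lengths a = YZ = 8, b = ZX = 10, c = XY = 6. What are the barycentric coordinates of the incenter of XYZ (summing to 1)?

The incenter has barycentric coordinates proportional to the opposite side lengths: (8 : 10 : 6).
Normalizing by 8+10+6 = 24 gives (1/3, 5/12, 1/4).

(1/3, 5/12, 1/4)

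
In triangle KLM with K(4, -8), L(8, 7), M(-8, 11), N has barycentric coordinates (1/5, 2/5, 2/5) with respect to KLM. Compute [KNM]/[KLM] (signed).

2/5

The signed ratio [KNM]/[KLM] equals the barycentric coordinate of N at vertex L, which is 2/5.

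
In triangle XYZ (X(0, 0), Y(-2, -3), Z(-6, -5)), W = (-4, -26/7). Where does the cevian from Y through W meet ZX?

Barycentric coordinates of W with respect to XYZ: (1/7, 2/7, 4/7).
On side ZX the Y-coordinate is zero; dropping W's Y-weight 2/7 and renormalizing the remaining 4/7 : 1/7 gives weights 4/5, 1/5 on Z, X.
V = (4/5)·(-6, -5) + (1/5)·(0, 0) = (-24/5, -4).

(-24/5, -4)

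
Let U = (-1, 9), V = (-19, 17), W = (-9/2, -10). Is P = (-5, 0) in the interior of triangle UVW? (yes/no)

Barycentric coordinates of P: (263/740, 89/740, 97/185).
The three coordinates are positive, positive, positive; a point is interior exactly when all three are positive.

yes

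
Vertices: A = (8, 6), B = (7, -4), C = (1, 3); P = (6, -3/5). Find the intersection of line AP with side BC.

Barycentric coordinates of P with respect to ABC: (1/5, 3/5, 1/5).
On side BC the A-coordinate is zero; dropping P's A-weight 1/5 and renormalizing the remaining 3/5 : 1/5 gives weights 3/4, 1/4 on B, C.
Q = (3/4)·(7, -4) + (1/4)·(1, 3) = (11/2, -9/4).

(11/2, -9/4)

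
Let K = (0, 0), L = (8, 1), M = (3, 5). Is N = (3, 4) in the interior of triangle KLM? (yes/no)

yes

Barycentric coordinates of N: (5/37, 3/37, 29/37).
The three coordinates are positive, positive, positive; a point is interior exactly when all three are positive.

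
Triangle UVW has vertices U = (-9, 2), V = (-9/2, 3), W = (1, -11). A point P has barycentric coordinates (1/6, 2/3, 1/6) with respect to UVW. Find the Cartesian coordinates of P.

P = (1/6)·U + (2/3)·V + (1/6)·W.
x-coordinate: (1/6)·(-9) + (2/3)·(-9/2) + (1/6)·1 = -13/3.
y-coordinate: (1/6)·2 + (2/3)·3 + (1/6)·(-11) = 1/2.

(-13/3, 1/2)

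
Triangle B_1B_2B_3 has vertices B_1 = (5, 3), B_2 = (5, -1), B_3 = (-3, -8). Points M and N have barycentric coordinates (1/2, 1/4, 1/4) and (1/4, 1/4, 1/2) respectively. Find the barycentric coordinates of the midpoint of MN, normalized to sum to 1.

Since both coordinate triples sum to 1, the midpoint's barycentrics are the componentwise average.
(1/2+1/4)/2 = 3/8; similarly 1/4 and 3/8.

(3/8, 1/4, 3/8)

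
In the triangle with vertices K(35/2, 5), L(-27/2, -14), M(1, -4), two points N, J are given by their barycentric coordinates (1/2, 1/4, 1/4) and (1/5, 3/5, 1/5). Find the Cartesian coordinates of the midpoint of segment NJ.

Barycentric coordinates of the midpoint are the average: (7/20, 17/40, 9/40).
Converting: (7/20)·K + (17/40)·L + (9/40)·M = (49/80, -51/10).

(49/80, -51/10)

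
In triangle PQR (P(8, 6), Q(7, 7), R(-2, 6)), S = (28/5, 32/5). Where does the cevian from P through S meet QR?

(4, 20/3)

Barycentric coordinates of S with respect to PQR: (2/5, 2/5, 1/5).
On side QR the P-coordinate is zero; dropping S's P-weight 2/5 and renormalizing the remaining 2/5 : 1/5 gives weights 2/3, 1/3 on Q, R.
T = (2/3)·(7, 7) + (1/3)·(-2, 6) = (4, 20/3).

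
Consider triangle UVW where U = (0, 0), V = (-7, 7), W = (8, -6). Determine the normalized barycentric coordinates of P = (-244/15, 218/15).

(8/15, 4/3, -13/15)

Signed area of the reference triangle: [UVW] = ½·(0·(7−(-6)) + (-7)·(-6−0) + 8·(0−7)) = ½·(0 + 42 − 56) = -7.
[PVW] = ½·((-244/15)·(7−(-6)) + (-7)·(-6−(218/15)) + 8·(218/15−7)) = ½·(-3172/15 + 2156/15 + 904/15) = -56/15, so the U-coordinate is (-56/15)/(-7) = 8/15.
[UPW] = ½·(0·(218/15−(-6)) + (-244/15)·(-6−0) + 8·(0−(218/15))) = ½·(0 + 488/5 − 1744/15) = -28/3, so the V-coordinate is 4/3.
[UVP] = ½·(0·(7−(218/15)) + (-7)·(218/15−0) + (-244/15)·(0−7)) = ½·(0 − 1526/15 + 1708/15) = 91/15, so the W-coordinate is -13/15.
Check: 8/15 + 4/3 − 13/15 = 1.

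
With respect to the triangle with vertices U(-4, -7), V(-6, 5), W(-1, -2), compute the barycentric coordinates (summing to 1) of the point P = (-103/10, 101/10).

Signed area of the reference triangle: [UVW] = ½·((-4)·(5−(-2)) + (-6)·(-2−(-7)) + (-1)·(-7−5)) = ½·(-28 − 30 + 12) = -23.
[PVW] = ½·((-103/10)·(5−(-2)) + (-6)·(-2−(101/10)) + (-1)·(101/10−5)) = ½·(-721/10 + 363/5 − 51/10) = -23/10, so the U-coordinate is (-23/10)/(-23) = 1/10.
[UPW] = ½·((-4)·(101/10−(-2)) + (-103/10)·(-2−(-7)) + (-1)·(-7−(101/10))) = ½·(-242/5 − 103/2 + 171/10) = -207/5, so the V-coordinate is 9/5.
[UVP] = ½·((-4)·(5−(101/10)) + (-6)·(101/10−(-7)) + (-103/10)·(-7−5)) = ½·(102/5 − 513/5 + 618/5) = 207/10, so the W-coordinate is -9/10.

(1/10, 9/5, -9/10)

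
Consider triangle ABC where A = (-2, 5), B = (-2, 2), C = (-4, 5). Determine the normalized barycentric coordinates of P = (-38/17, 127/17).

(29/17, -14/17, 2/17)

Signed area of the reference triangle: [ABC] = ½·((-2)·(2−5) + (-2)·(5−5) + (-4)·(5−2)) = ½·(6 + 0 − 12) = -3.
[PBC] = ½·((-38/17)·(2−5) + (-2)·(5−(127/17)) + (-4)·(127/17−2)) = ½·(114/17 + 84/17 − 372/17) = -87/17, so the A-coordinate is (-87/17)/(-3) = 29/17.
[APC] = ½·((-2)·(127/17−5) + (-38/17)·(5−5) + (-4)·(5−(127/17))) = ½·(-84/17 + 0 + 168/17) = 42/17, so the B-coordinate is -14/17.
[ABP] = ½·((-2)·(2−(127/17)) + (-2)·(127/17−5) + (-38/17)·(5−2)) = ½·(186/17 − 84/17 − 114/17) = -6/17, so the C-coordinate is 2/17.
Check: 29/17 − 14/17 + 2/17 = 1.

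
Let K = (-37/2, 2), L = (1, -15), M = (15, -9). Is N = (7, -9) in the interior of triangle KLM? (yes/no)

Barycentric coordinates of N: (48/355, 88/355, 219/355).
The three coordinates are positive, positive, positive; a point is interior exactly when all three are positive.

yes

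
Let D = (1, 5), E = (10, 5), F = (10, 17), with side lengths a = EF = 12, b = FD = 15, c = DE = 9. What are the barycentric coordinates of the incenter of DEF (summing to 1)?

(1/3, 5/12, 1/4)

The incenter has barycentric coordinates proportional to the opposite side lengths: (12 : 15 : 9).
Normalizing by 12+15+9 = 36 gives (1/3, 5/12, 1/4).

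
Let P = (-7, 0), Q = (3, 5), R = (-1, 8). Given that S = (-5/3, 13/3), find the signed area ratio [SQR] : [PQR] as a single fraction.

1/3

[PQR] = ½·((-7)·(5−8) + 3·(8−0) + (-1)·(0−5)) = ½·(21 + 24 + 5) = 25.
[SQR] = ½·((-5/3)·(5−8) + 3·(8−(13/3)) + (-1)·(13/3−5)) = ½·(5 + 11 + 2/3) = 25/3, so the ratio is (25/3)/25 = 1/3.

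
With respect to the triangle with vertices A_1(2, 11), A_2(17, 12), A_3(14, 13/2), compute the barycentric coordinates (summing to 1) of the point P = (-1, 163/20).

Signed area of the reference triangle: [A_1A_2A_3] = ½·(2·(12−(13/2)) + 17·(13/2−11) + 14·(11−12)) = ½·(11 − 153/2 − 14) = -159/4.
[PA_2A_3] = ½·((-1)·(12−(13/2)) + 17·(13/2−(163/20)) + 14·(163/20−12)) = ½·(-11/2 − 561/20 − 539/10) = -1749/40, so the A_1-coordinate is (-1749/40)/(-159/4) = 11/10.
[A_1PA_3] = ½·(2·(163/20−(13/2)) + (-1)·(13/2−11) + 14·(11−(163/20))) = ½·(33/10 + 9/2 + 399/10) = 477/20, so the A_2-coordinate is -3/5.
[A_1A_2P] = ½·(2·(12−(163/20)) + 17·(163/20−11) + (-1)·(11−12)) = ½·(77/10 − 969/20 + 1) = -159/8, so the A_3-coordinate is 1/2.

(11/10, -3/5, 1/2)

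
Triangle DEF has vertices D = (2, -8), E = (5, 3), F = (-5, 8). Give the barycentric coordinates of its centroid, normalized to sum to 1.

The centroid is the average of the vertices, so each weight is 1/3.

(1/3, 1/3, 1/3)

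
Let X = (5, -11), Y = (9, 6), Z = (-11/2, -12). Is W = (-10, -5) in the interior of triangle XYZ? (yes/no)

no

Barycentric coordinates of W: (-365/349, 156/349, 558/349).
The three coordinates are negative, positive, positive; a point is interior exactly when all three are positive.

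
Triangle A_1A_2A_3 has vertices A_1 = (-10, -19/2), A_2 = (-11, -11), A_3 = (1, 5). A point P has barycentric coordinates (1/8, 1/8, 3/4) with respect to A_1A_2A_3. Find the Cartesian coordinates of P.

(-15/8, 19/16)

P = (1/8)·A_1 + (1/8)·A_2 + (3/4)·A_3.
x-coordinate: (1/8)·(-10) + (1/8)·(-11) + (3/4)·1 = -15/8.
y-coordinate: (1/8)·(-19/2) + (1/8)·(-11) + (3/4)·5 = 19/16.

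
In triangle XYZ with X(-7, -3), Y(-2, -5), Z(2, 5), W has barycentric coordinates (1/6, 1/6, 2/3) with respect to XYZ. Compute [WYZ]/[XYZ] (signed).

The signed ratio [WYZ]/[XYZ] equals the barycentric coordinate of W at vertex X, which is 1/6.

1/6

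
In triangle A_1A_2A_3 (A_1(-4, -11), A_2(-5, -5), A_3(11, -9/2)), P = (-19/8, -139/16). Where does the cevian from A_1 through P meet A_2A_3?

(1/3, -29/6)

Barycentric coordinates of P with respect to A_1A_2A_3: (5/8, 1/4, 1/8).
On side A_2A_3 the A_1-coordinate is zero; dropping P's A_1-weight 5/8 and renormalizing the remaining 1/4 : 1/8 gives weights 2/3, 1/3 on A_2, A_3.
Q = (2/3)·(-5, -5) + (1/3)·(11, -9/2) = (1/3, -29/6).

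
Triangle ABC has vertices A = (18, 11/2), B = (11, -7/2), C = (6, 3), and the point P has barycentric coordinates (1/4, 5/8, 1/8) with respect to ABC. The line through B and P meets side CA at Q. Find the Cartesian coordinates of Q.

(14, 14/3)

Line BP meets CA where the B-coordinate vanishes; zeroing P's B-weight and renormalizing leaves C, A-weights 1/8 : 1/4 → (1/3, 2/3).
So Q = (1/3)·C + (2/3)·A = (14, 14/3).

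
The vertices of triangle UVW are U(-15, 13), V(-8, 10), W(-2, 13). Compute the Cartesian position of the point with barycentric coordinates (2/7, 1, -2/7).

P = (2/7)·U + 1·V + (-2/7)·W.
x-coordinate: (2/7)·(-15) + 1·(-8) + (-2/7)·(-2) = -82/7.
y-coordinate: (2/7)·13 + 1·10 + (-2/7)·13 = 10.

(-82/7, 10)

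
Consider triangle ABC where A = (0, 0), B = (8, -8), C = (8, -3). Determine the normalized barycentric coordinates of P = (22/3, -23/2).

(1/12, 7/4, -5/6)

Signed area of the reference triangle: [ABC] = ½·(0·(-8−(-3)) + 8·(-3−0) + 8·(0−(-8))) = ½·(0 − 24 + 64) = 20.
[PBC] = ½·((22/3)·(-8−(-3)) + 8·(-3−(-23/2)) + 8·(-23/2−(-8))) = ½·(-110/3 + 68 − 28) = 5/3, so the A-coordinate is (5/3)/20 = 1/12.
[APC] = ½·(0·(-23/2−(-3)) + (22/3)·(-3−0) + 8·(0−(-23/2))) = ½·(0 − 22 + 92) = 35, so the B-coordinate is 7/4.
[ABP] = ½·(0·(-8−(-23/2)) + 8·(-23/2−0) + (22/3)·(0−(-8))) = ½·(0 − 92 + 176/3) = -50/3, so the C-coordinate is -5/6.
Check: 1/12 + 7/4 − 5/6 = 1.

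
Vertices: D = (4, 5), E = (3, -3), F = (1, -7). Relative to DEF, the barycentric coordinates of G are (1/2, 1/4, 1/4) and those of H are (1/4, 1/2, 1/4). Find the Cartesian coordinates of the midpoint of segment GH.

Barycentric coordinates of the midpoint are the average: (3/8, 3/8, 1/4).
Converting: (3/8)·D + (3/8)·E + (1/4)·F = (23/8, -1).

(23/8, -1)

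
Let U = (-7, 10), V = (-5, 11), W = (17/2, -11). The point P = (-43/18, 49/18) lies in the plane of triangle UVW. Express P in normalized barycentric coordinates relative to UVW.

(17/18, -5/18, 1/3)

Signed area of the reference triangle: [UVW] = ½·((-7)·(11−(-11)) + (-5)·(-11−10) + (17/2)·(10−11)) = ½·(-154 + 105 − 17/2) = -115/4.
[PVW] = ½·((-43/18)·(11−(-11)) + (-5)·(-11−(49/18)) + (17/2)·(49/18−11)) = ½·(-473/9 + 1235/18 − 2533/36) = -1955/72, so the U-coordinate is (-1955/72)/(-115/4) = 17/18.
[UPW] = ½·((-7)·(49/18−(-11)) + (-43/18)·(-11−10) + (17/2)·(10−(49/18))) = ½·(-1729/18 + 301/6 + 2227/36) = 575/72, so the V-coordinate is -5/18.
[UVP] = ½·((-7)·(11−(49/18)) + (-5)·(49/18−10) + (-43/18)·(10−11)) = ½·(-1043/18 + 655/18 + 43/18) = -115/12, so the W-coordinate is 1/3.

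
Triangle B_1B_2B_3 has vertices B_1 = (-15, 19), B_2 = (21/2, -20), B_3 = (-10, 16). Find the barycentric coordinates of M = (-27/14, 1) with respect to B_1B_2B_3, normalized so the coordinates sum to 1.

Signed area of the reference triangle: [B_1B_2B_3] = ½·((-15)·(-20−16) + (21/2)·(16−19) + (-10)·(19−(-20))) = ½·(540 − 63/2 − 390) = 237/4.
[MB_2B_3] = ½·((-27/14)·(-20−16) + (21/2)·(16−1) + (-10)·(1−(-20))) = ½·(486/7 + 315/2 − 210) = 237/28, so the B_1-coordinate is (237/28)/(237/4) = 1/7.
[B_1MB_3] = ½·((-15)·(1−16) + (-27/14)·(16−19) + (-10)·(19−1)) = ½·(225 + 81/14 − 180) = 711/28, so the B_2-coordinate is 3/7.
[B_1B_2M] = ½·((-15)·(-20−1) + (21/2)·(1−19) + (-27/14)·(19−(-20))) = ½·(315 − 189 − 1053/14) = 711/28, so the B_3-coordinate is 3/7.
Check: 1/7 + 3/7 + 3/7 = 1.

(1/7, 3/7, 3/7)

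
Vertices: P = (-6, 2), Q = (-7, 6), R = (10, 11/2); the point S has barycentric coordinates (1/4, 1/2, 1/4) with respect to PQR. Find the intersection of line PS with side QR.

Line PS meets QR where the P-coordinate vanishes; zeroing S's P-weight and renormalizing leaves Q, R-weights 1/2 : 1/4 → (2/3, 1/3).
So T = (2/3)·Q + (1/3)·R = (-4/3, 35/6).

(-4/3, 35/6)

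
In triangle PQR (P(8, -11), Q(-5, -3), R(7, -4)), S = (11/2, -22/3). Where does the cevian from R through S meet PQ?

Barycentric coordinates of S with respect to PQR: (1/2, 1/6, 1/3).
On side PQ the R-coordinate is zero; dropping S's R-weight 1/3 and renormalizing the remaining 1/2 : 1/6 gives weights 3/4, 1/4 on P, Q.
T = (3/4)·(8, -11) + (1/4)·(-5, -3) = (19/4, -9).

(19/4, -9)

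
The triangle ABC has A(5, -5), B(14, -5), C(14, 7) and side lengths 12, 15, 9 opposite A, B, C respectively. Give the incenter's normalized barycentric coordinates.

The incenter has barycentric coordinates proportional to the opposite side lengths: (12 : 15 : 9).
Normalizing by 12+15+9 = 36 gives (1/3, 5/12, 1/4).

(1/3, 5/12, 1/4)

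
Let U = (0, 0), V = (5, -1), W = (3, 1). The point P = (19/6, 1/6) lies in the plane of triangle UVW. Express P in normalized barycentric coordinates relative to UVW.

Signed area of the reference triangle: [UVW] = ½·(0·(-1−1) + 5·(1−0) + 3·(0−(-1))) = ½·(0 + 5 + 3) = 4.
[PVW] = ½·((19/6)·(-1−1) + 5·(1−(1/6)) + 3·(1/6−(-1))) = ½·(-19/3 + 25/6 + 7/2) = 2/3, so the U-coordinate is (2/3)/4 = 1/6.
[UPW] = ½·(0·(1/6−1) + (19/6)·(1−0) + 3·(0−(1/6))) = ½·(0 + 19/6 − 1/2) = 4/3, so the V-coordinate is 1/3.
[UVP] = ½·(0·(-1−(1/6)) + 5·(1/6−0) + (19/6)·(0−(-1))) = ½·(0 + 5/6 + 19/6) = 2, so the W-coordinate is 1/2.
Check: 1/6 + 1/3 + 1/2 = 1.

(1/6, 1/3, 1/2)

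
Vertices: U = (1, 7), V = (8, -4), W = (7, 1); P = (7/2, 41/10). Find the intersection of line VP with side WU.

(3, 5)

Barycentric coordinates of P with respect to UVW: (3/5, 1/10, 3/10).
On side WU the V-coordinate is zero; dropping P's V-weight 1/10 and renormalizing the remaining 3/10 : 3/5 gives weights 1/3, 2/3 on W, U.
Q = (1/3)·(7, 1) + (2/3)·(1, 7) = (3, 5).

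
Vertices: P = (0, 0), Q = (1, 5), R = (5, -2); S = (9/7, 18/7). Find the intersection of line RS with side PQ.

(2/3, 10/3)

Barycentric coordinates of S with respect to PQR: (2/7, 4/7, 1/7).
On side PQ the R-coordinate is zero; dropping S's R-weight 1/7 and renormalizing the remaining 2/7 : 4/7 gives weights 1/3, 2/3 on P, Q.
T = (1/3)·(0, 0) + (2/3)·(1, 5) = (2/3, 10/3).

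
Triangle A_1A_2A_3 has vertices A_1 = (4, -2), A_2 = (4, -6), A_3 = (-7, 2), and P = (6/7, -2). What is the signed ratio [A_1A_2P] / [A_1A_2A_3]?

2/7

[A_1A_2A_3] = ½·(4·(-6−2) + 4·(2−(-2)) + (-7)·(-2−(-6))) = ½·(-32 + 16 − 28) = -22.
[A_1A_2P] = ½·(4·(-6−(-2)) + 4·(-2−(-2)) + (6/7)·(-2−(-6))) = ½·(-16 + 0 + 24/7) = -44/7, so the ratio is (-44/7)/(-22) = 2/7.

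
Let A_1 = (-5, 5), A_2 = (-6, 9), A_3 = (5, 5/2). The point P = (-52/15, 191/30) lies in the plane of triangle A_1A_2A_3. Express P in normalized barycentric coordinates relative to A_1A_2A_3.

(1/3, 7/15, 1/5)

Signed area of the reference triangle: [A_1A_2A_3] = ½·((-5)·(9−(5/2)) + (-6)·(5/2−5) + 5·(5−9)) = ½·(-65/2 + 15 − 20) = -75/4.
[PA_2A_3] = ½·((-52/15)·(9−(5/2)) + (-6)·(5/2−(191/30)) + 5·(191/30−9)) = ½·(-338/15 + 116/5 − 79/6) = -25/4, so the A_1-coordinate is (-25/4)/(-75/4) = 1/3.
[A_1PA_3] = ½·((-5)·(191/30−(5/2)) + (-52/15)·(5/2−5) + 5·(5−(191/30))) = ½·(-58/3 + 26/3 − 41/6) = -35/4, so the A_2-coordinate is 7/15.
[A_1A_2P] = ½·((-5)·(9−(191/30)) + (-6)·(191/30−5) + (-52/15)·(5−9)) = ½·(-79/6 − 41/5 + 208/15) = -15/4, so the A_3-coordinate is 1/5.
Check: 1/3 + 7/15 + 1/5 = 1.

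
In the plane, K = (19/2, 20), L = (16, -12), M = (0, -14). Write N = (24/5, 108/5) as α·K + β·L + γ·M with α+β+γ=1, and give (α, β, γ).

(16/15, -1/3, 4/15)

Signed area of the reference triangle: [KLM] = ½·((19/2)·(-12−(-14)) + 16·(-14−20) + 0·(20−(-12))) = ½·(19 − 544 + 0) = -525/2.
[NLM] = ½·((24/5)·(-12−(-14)) + 16·(-14−(108/5)) + 0·(108/5−(-12))) = ½·(48/5 − 2848/5 + 0) = -280, so the K-coordinate is (-280)/(-525/2) = 16/15.
[KNM] = ½·((19/2)·(108/5−(-14)) + (24/5)·(-14−20) + 0·(20−(108/5))) = ½·(1691/5 − 816/5 + 0) = 175/2, so the L-coordinate is -1/3.
[KLN] = ½·((19/2)·(-12−(108/5)) + 16·(108/5−20) + (24/5)·(20−(-12))) = ½·(-1596/5 + 128/5 + 768/5) = -70, so the M-coordinate is 4/15.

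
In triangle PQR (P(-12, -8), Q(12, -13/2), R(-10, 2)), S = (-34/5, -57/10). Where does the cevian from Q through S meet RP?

(-23/2, -11/2)

Barycentric coordinates of S with respect to PQR: (3/5, 1/5, 1/5).
On side RP the Q-coordinate is zero; dropping S's Q-weight 1/5 and renormalizing the remaining 1/5 : 3/5 gives weights 1/4, 3/4 on R, P.
T = (1/4)·(-10, 2) + (3/4)·(-12, -8) = (-23/2, -11/2).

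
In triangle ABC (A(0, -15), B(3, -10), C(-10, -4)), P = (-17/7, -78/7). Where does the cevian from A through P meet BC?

(-17/3, -6)

Barycentric coordinates of P with respect to ABC: (4/7, 1/7, 2/7).
On side BC the A-coordinate is zero; dropping P's A-weight 4/7 and renormalizing the remaining 1/7 : 2/7 gives weights 1/3, 2/3 on B, C.
Q = (1/3)·(3, -10) + (2/3)·(-10, -4) = (-17/3, -6).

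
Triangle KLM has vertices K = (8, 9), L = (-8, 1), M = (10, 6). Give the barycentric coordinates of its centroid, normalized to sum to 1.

The centroid is the average of the vertices, so each weight is 1/3.

(1/3, 1/3, 1/3)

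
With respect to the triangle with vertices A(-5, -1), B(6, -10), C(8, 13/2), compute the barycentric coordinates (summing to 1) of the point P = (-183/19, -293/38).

Signed area of the reference triangle: [ABC] = ½·((-5)·(-10−(13/2)) + 6·(13/2−(-1)) + 8·(-1−(-10))) = ½·(165/2 + 45 + 72) = 399/4.
[PBC] = ½·((-183/19)·(-10−(13/2)) + 6·(13/2−(-293/38)) + 8·(-293/38−(-10))) = ½·(6039/38 + 1620/19 + 348/19) = 525/4, so the A-coordinate is (525/4)/(399/4) = 25/19.
[APC] = ½·((-5)·(-293/38−(13/2)) + (-183/19)·(13/2−(-1)) + 8·(-1−(-293/38))) = ½·(1350/19 − 2745/38 + 1020/19) = 105/4, so the B-coordinate is 5/19.
[ABP] = ½·((-5)·(-10−(-293/38)) + 6·(-293/38−(-1)) + (-183/19)·(-1−(-10))) = ½·(435/38 − 765/19 − 1647/19) = -231/4, so the C-coordinate is -11/19.
Check: 25/19 + 5/19 − 11/19 = 1.

(25/19, 5/19, -11/19)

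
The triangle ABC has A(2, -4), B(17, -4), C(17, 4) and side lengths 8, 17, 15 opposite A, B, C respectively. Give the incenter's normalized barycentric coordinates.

(1/5, 17/40, 3/8)

The incenter has barycentric coordinates proportional to the opposite side lengths: (8 : 17 : 15).
Normalizing by 8+17+15 = 40 gives (1/5, 17/40, 3/8).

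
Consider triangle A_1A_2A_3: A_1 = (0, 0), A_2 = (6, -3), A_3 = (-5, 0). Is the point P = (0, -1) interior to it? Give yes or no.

yes

Barycentric coordinates of P: (4/15, 1/3, 2/5).
The three coordinates are positive, positive, positive; a point is interior exactly when all three are positive.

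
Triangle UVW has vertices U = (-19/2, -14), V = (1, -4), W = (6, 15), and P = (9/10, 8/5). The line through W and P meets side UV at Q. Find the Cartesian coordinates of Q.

(-5/2, -22/3)

Barycentric coordinates of P with respect to UVW: (1/5, 2/5, 2/5).
On side UV the W-coordinate is zero; dropping P's W-weight 2/5 and renormalizing the remaining 1/5 : 2/5 gives weights 1/3, 2/3 on U, V.
Q = (1/3)·(-19/2, -14) + (2/3)·(1, -4) = (-5/2, -22/3).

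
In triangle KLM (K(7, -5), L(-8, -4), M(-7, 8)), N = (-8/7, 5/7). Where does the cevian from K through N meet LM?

(-29/4, 5)

Barycentric coordinates of N with respect to KLM: (3/7, 1/7, 3/7).
On side LM the K-coordinate is zero; dropping N's K-weight 3/7 and renormalizing the remaining 1/7 : 3/7 gives weights 1/4, 3/4 on L, M.
J = (1/4)·(-8, -4) + (3/4)·(-7, 8) = (-29/4, 5).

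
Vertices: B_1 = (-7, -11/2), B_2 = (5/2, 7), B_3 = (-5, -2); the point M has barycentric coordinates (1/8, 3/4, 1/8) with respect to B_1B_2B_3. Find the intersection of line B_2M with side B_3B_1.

(-6, -15/4)

Line B_2M meets B_3B_1 where the B_2-coordinate vanishes; zeroing M's B_2-weight and renormalizing leaves B_3, B_1-weights 1/8 : 1/8 → (1/2, 1/2).
So N = (1/2)·B_3 + (1/2)·B_1 = (-6, -15/4).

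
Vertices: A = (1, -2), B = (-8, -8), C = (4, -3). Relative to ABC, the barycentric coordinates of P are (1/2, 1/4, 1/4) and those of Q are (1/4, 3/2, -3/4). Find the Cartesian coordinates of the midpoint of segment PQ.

Barycentric coordinates of the midpoint are the average: (3/8, 7/8, -1/4).
Converting: (3/8)·A + (7/8)·B + (-1/4)·C = (-61/8, -7).

(-61/8, -7)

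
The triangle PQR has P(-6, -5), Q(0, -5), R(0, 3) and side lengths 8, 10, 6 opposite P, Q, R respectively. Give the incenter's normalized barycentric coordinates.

The incenter has barycentric coordinates proportional to the opposite side lengths: (8 : 10 : 6).
Normalizing by 8+10+6 = 24 gives (1/3, 5/12, 1/4).

(1/3, 5/12, 1/4)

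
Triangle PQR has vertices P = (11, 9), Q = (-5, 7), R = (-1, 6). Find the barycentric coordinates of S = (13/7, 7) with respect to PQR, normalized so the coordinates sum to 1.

(2/7, 1/7, 4/7)

Signed area of the reference triangle: [PQR] = ½·(11·(7−6) + (-5)·(6−9) + (-1)·(9−7)) = ½·(11 + 15 − 2) = 12.
[SQR] = ½·((13/7)·(7−6) + (-5)·(6−7) + (-1)·(7−7)) = ½·(13/7 + 5 + 0) = 24/7, so the P-coordinate is (24/7)/12 = 2/7.
[PSR] = ½·(11·(7−6) + (13/7)·(6−9) + (-1)·(9−7)) = ½·(11 − 39/7 − 2) = 12/7, so the Q-coordinate is 1/7.
[PQS] = ½·(11·(7−7) + (-5)·(7−9) + (13/7)·(9−7)) = ½·(0 + 10 + 26/7) = 48/7, so the R-coordinate is 4/7.
Check: 2/7 + 1/7 + 4/7 = 1.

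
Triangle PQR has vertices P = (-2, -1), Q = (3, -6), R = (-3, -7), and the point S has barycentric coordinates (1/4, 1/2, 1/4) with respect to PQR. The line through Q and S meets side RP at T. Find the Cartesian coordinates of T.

(-5/2, -4)

Line QS meets RP where the Q-coordinate vanishes; zeroing S's Q-weight and renormalizing leaves R, P-weights 1/4 : 1/4 → (1/2, 1/2).
So T = (1/2)·R + (1/2)·P = (-5/2, -4).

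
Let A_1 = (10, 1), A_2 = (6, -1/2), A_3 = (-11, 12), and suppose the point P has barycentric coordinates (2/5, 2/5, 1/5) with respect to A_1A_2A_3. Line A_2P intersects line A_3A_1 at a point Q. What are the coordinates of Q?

(3, 14/3)

Line A_2P meets A_3A_1 where the A_2-coordinate vanishes; zeroing P's A_2-weight and renormalizing leaves A_3, A_1-weights 1/5 : 2/5 → (1/3, 2/3).
So Q = (1/3)·A_3 + (2/3)·A_1 = (3, 14/3).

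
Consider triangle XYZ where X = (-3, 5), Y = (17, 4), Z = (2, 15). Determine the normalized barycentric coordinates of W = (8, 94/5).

Signed area of the reference triangle: [XYZ] = ½·((-3)·(4−15) + 17·(15−5) + 2·(5−4)) = ½·(33 + 170 + 2) = 205/2.
[WYZ] = ½·(8·(4−15) + 17·(15−(94/5)) + 2·(94/5−4)) = ½·(-88 − 323/5 + 148/5) = -123/2, so the X-coordinate is (-123/2)/(205/2) = -3/5.
[XWZ] = ½·((-3)·(94/5−15) + 8·(15−5) + 2·(5−(94/5))) = ½·(-57/5 + 80 − 138/5) = 41/2, so the Y-coordinate is 1/5.
[XYW] = ½·((-3)·(4−(94/5)) + 17·(94/5−5) + 8·(5−4)) = ½·(222/5 + 1173/5 + 8) = 287/2, so the Z-coordinate is 7/5.

(-3/5, 1/5, 7/5)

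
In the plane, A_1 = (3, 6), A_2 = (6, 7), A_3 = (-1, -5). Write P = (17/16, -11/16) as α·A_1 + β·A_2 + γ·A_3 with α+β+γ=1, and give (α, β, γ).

Signed area of the reference triangle: [A_1A_2A_3] = ½·(3·(7−(-5)) + 6·(-5−6) + (-1)·(6−7)) = ½·(36 − 66 + 1) = -29/2.
[PA_2A_3] = ½·((17/16)·(7−(-5)) + 6·(-5−(-11/16)) + (-1)·(-11/16−7)) = ½·(51/4 − 207/8 + 123/16) = -87/32, so the A_1-coordinate is (-87/32)/(-29/2) = 3/16.
[A_1PA_3] = ½·(3·(-11/16−(-5)) + (17/16)·(-5−6) + (-1)·(6−(-11/16))) = ½·(207/16 − 187/16 − 107/16) = -87/32, so the A_2-coordinate is 3/16.
[A_1A_2P] = ½·(3·(7−(-11/16)) + 6·(-11/16−6) + (17/16)·(6−7)) = ½·(369/16 − 321/8 − 17/16) = -145/16, so the A_3-coordinate is 5/8.

(3/16, 3/16, 5/8)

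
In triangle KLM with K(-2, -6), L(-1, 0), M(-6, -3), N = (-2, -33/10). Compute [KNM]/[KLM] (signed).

[KLM] = ½·((-2)·(0−(-3)) + (-1)·(-3−(-6)) + (-6)·(-6−0)) = ½·(-6 − 3 + 36) = 27/2.
[KNM] = ½·((-2)·(-33/10−(-3)) + (-2)·(-3−(-6)) + (-6)·(-6−(-33/10))) = ½·(3/5 − 6 + 81/5) = 27/5, so the ratio is (27/5)/(27/2) = 2/5.

2/5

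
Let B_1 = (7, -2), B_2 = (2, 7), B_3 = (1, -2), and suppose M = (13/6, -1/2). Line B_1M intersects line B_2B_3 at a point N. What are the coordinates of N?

(6/5, -1/5)

Barycentric coordinates of M with respect to B_1B_2B_3: (1/6, 1/6, 2/3).
On side B_2B_3 the B_1-coordinate is zero; dropping M's B_1-weight 1/6 and renormalizing the remaining 1/6 : 2/3 gives weights 1/5, 4/5 on B_2, B_3.
N = (1/5)·(2, 7) + (4/5)·(1, -2) = (6/5, -1/5).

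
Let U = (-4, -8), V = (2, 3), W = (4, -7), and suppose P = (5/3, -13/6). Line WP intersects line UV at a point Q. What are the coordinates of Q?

Barycentric coordinates of P with respect to UVW: (1/6, 1/2, 1/3).
On side UV the W-coordinate is zero; dropping P's W-weight 1/3 and renormalizing the remaining 1/6 : 1/2 gives weights 1/4, 3/4 on U, V.
Q = (1/4)·(-4, -8) + (3/4)·(2, 3) = (1/2, 1/4).

(1/2, 1/4)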